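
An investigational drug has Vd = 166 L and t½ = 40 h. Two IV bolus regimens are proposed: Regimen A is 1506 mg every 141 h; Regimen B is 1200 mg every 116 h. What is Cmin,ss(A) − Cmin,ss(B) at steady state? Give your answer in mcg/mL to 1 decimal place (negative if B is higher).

Regimen A: f = (1/2)^(141/40) ≈ 0.0869; Cmin,ss = (1506/166)·f/(1−f) ≈ 0.863 mcg/mL.
Regimen B: f = (1/2)^(116/40) ≈ 0.1340; Cmin,ss = (1200/166)·f/(1−f) ≈ 1.119 mcg/mL.
Difference ≈ 0.863 − 1.119 ≈ -0.256 mcg/mL.

-0.3 mcg/mL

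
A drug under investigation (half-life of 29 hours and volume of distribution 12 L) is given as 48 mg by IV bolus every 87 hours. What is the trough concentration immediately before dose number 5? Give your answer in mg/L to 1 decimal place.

f = (1/2)^(τ/t½) = (1/2)^(87/29) ≈ 0.1250.
C₀ = D/Vd = 48/12 ≈ 4.000 mg/L.
Before the 5th dose, 4 doses have been given. Superposition: Cmin = C₀·(f + f² + … + f^4).
≈ 4.000 × (0.1250 + 0.0156 + 0.0020 + 0.0002) ≈ 4.000 × 0.1428 ≈ 0.571 mg/L.

0.6 mg/L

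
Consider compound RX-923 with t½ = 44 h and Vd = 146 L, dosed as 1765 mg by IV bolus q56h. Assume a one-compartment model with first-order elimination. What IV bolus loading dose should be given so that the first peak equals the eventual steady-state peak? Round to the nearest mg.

3011 mg

f = (1/2)^(56/44) ≈ 0.413877; accumulation ratio R = 1/(1−f) ≈ 1.70613.
Loading dose to hit Cmax,ss on first dose: D_load = D_maint·R ≈ 1765 × 1.70613 ≈ 3011.32 mg.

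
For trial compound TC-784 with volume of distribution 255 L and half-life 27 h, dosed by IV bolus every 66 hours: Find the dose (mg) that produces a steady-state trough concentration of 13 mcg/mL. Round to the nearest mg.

τ/t½ = 66/27 ≈ 2.4444, so f = (1/2)^(66/27) ≈ 0.183717.
Cmin,ss = (D/Vd)·f/(1−f), so D = Cmin,ss·Vd·(1−f)/f.
D = 13 × 255 × (1−f)/f ≈ 13 × 255 × 4.44315 ≈ 14729.04 mg.

14729 mg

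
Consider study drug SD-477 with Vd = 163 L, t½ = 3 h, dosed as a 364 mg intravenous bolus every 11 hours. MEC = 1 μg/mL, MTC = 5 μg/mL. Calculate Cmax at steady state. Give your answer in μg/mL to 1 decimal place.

k = ln2/t½ = ln2/3 ≈ 0.231049 h⁻¹; fraction remaining f = e^(−kτ) = e^(−0.231049×11) ≈ 0.0787.
At steady state, accumulation factor R = 1/(1 − e^(−kτ)) ≈ 1.0854.
Each bolus raises the concentration by D/Vd = 364/163 ≈ 2.233 μg/mL.
Steady-state peak Cmax,ss = C₀·R ≈ 2.233 × 1.0854 ≈ 2.424 μg/mL.
Peak 2.4 μg/mL vs MTC 5 μg/mL: below toxic threshold.

2.4 μg/mL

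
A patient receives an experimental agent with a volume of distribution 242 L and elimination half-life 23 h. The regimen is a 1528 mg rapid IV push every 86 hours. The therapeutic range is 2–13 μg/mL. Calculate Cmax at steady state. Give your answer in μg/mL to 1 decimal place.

Over one 86-h interval, 86/23 ≈ 3.7391 half-lives elapse, leaving f ≈ 0.0749 of each dose.
Accumulation ratio R = 1/(1 − f) ≈ 1/0.9251 ≈ 1.0810.
Each bolus raises the concentration by D/Vd = 1528/242 ≈ 6.314 μg/mL.
Steady-state peak Cmax,ss = C₀·R ≈ 6.314 × 1.0810 ≈ 6.825 μg/mL.
Peak 6.8 μg/mL vs MTC 13 μg/mL: below toxic threshold.

6.8 μg/mL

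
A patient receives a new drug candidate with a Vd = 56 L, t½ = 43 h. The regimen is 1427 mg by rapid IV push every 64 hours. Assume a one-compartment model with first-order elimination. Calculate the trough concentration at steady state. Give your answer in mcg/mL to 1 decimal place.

14.1 mcg/mL

k = ln2/t½ = ln2/43 ≈ 0.016120 h⁻¹; fraction remaining f = e^(−kτ) = e^(−0.016120×64) ≈ 0.3564.
Single-dose peak C₀ = D/Vd = 1427/56 ≈ 25.482 mcg/mL.
Steady-state trough Cmin,ss = C₀·f/(1−f) ≈ 25.482 × 0.3564/0.6436 ≈ 14.111 mcg/mL.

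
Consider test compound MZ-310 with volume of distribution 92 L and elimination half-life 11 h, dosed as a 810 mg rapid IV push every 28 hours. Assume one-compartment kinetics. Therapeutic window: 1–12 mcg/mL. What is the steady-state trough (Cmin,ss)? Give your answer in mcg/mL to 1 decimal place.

τ/t½ = 28/11 ≈ 2.5455, so fraction remaining f = (1/2)^(28/11) ≈ 0.1713.
Accumulation ratio R = 1/(1 − f) ≈ 1/0.8287 ≈ 1.2067.
Each bolus raises the concentration by D/Vd = 810/92 ≈ 8.804 mcg/mL.
Steady-state peak Cmax,ss = C₀·R ≈ 8.804 × 1.2067 ≈ 10.624 mcg/mL.
Steady-state trough Cmin,ss = Cmax,ss·f ≈ 10.624 × 0.1713 ≈ 1.820 mcg/mL.
Trough 1.8 mcg/mL vs MEC 1 mcg/mL: adequate.

1.8 mcg/mL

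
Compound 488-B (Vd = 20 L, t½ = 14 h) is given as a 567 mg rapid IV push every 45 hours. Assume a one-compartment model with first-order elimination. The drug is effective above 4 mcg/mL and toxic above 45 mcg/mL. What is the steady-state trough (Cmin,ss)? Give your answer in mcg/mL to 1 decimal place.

τ/t½ = 45/14 ≈ 3.2143, so fraction remaining f = (1/2)^(45/14) ≈ 0.1077.
At steady state, accumulation factor R = 1/(1 − e^(−kτ)) ≈ 1.1207.
Single-dose peak C₀ = D/Vd = 567/20 ≈ 28.350 mcg/mL.
Steady-state peak Cmax,ss = C₀·R ≈ 28.350 × 1.1207 ≈ 31.772 mcg/mL.
Steady-state trough Cmin,ss = Cmax,ss·f ≈ 31.772 × 0.1077 ≈ 3.422 mcg/mL.
Trough 3.4 mcg/mL vs MEC 4 mcg/mL: subtherapeutic.

3.4 mcg/mL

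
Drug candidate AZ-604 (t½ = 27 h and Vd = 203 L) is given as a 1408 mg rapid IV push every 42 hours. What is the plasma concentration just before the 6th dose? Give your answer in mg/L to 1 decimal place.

3.6 mg/L

f = (1/2)^(τ/t½) = (1/2)^(42/27) ≈ 0.3402.
C₀ = D/Vd = 1408/203 ≈ 6.936 mg/L.
Before the 6th dose, 5 doses have been given. Superposition: Cmin = C₀·(f + f² + … + f^5).
≈ 6.936 × (0.3402 + 0.1157 + 0.0394 + 0.0134 + 0.0046) ≈ 6.936 × 0.5133 ≈ 3.560 mg/L.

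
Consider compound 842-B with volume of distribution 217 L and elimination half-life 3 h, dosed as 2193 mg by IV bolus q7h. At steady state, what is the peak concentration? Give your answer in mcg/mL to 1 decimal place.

12.6 mcg/mL

τ/t½ = 7/3 ≈ 2.3333, so fraction remaining f = (1/2)^(7/3) ≈ 0.1984.
Accumulation ratio R = 1/(1 − f) ≈ 1/0.8016 ≈ 1.2475.
Each bolus raises the concentration by D/Vd = 2193/217 ≈ 10.106 mcg/mL.
Steady-state peak Cmax,ss = C₀·R ≈ 10.106 × 1.2475 ≈ 12.607 mcg/mL.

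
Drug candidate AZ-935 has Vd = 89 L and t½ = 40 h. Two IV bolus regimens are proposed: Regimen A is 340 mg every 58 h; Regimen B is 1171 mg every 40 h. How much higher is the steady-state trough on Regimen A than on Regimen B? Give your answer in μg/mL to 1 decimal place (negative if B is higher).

Regimen A: f = (1/2)^(58/40) ≈ 0.3660; Cmin,ss = (340/89)·f/(1−f) ≈ 2.205 μg/mL.
Regimen B: f = (1/2)^(40/40) ≈ 0.5000; Cmin,ss = (1171/89)·f/(1−f) ≈ 13.157 μg/mL.
Difference ≈ 2.205 − 13.157 ≈ -10.952 μg/mL.

-11.0 μg/mL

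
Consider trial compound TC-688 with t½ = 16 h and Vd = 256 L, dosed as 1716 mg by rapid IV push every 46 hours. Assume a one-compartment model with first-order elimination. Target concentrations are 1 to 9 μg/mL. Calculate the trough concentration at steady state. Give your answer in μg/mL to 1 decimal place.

k = ln2/t½ = ln2/16 ≈ 0.043322 h⁻¹; fraction remaining f = e^(−kτ) = e^(−0.043322×46) ≈ 0.1363.
Each bolus raises the concentration by D/Vd = 1716/256 ≈ 6.703 μg/mL.
Steady-state trough Cmin,ss = C₀·f/(1−f) ≈ 6.703 × 0.1363/0.8637 ≈ 1.058 μg/mL.
Trough 1.1 μg/mL vs MEC 1 μg/mL: adequate.

1.1 μg/mL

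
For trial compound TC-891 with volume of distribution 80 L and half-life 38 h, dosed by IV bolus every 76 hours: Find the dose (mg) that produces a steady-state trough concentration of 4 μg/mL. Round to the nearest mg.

τ/t½ = 76/38 ≈ 2, so f = (1/2)^(76/38) ≈ 0.250000.
Cmin,ss = (D/Vd)·f/(1−f), so D = Cmin,ss·Vd·(1−f)/f.
D = 4 × 80 × (1−f)/f ≈ 4 × 80 × 3.00000 ≈ 960.00 mg.

960 mg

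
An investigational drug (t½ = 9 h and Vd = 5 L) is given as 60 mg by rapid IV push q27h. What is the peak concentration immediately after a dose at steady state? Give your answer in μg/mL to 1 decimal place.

13.7 μg/mL

The dosing interval is 3 half-lives, so f = 2^(−3) = 0.125.
Accumulation ratio R = 1/(1 − f) = 1/0.875 = 8/7.
Single-dose peak C₀ = D/Vd = 60/5 = 12 μg/mL.
Steady-state peak Cmax,ss = C₀·R = 12 × 8/7 ≈ 13.714 μg/mL.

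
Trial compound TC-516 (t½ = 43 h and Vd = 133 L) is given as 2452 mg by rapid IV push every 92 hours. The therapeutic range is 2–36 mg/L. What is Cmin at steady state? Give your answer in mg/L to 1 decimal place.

5.4 mg/L

Over one 92-h interval, 92/43 ≈ 2.1395 half-lives elapse, leaving f ≈ 0.2270 of each dose.
Each bolus raises the concentration by D/Vd = 2452/133 ≈ 18.436 mg/L.
Steady-state trough Cmin,ss = C₀·f/(1−f) ≈ 18.436 × 0.2270/0.7730 ≈ 5.414 mg/L.
Trough 5.4 mg/L vs MEC 2 mg/L: adequate.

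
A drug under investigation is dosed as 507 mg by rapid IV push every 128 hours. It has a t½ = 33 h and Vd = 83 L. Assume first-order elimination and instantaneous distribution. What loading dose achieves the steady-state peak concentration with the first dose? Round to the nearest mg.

f = (1/2)^(128/33) ≈ 0.067978; accumulation ratio R = 1/(1−f) ≈ 1.07294.
Loading dose to hit Cmax,ss on first dose: D_load = D_maint·R ≈ 507 × 1.07294 ≈ 543.98 mg.

544 mg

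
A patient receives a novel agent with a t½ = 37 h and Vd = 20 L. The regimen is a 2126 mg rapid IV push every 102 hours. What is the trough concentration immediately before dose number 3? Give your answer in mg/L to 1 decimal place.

18.1 mg/L

f = (1/2)^(τ/t½) = (1/2)^(102/37) ≈ 0.1480.
C₀ = D/Vd = 2126/20 ≈ 106.300 mg/L.
Before the 3rd dose, 2 doses have been given. Superposition: Cmin = C₀·(f + f²).
≈ 106.300 × (0.1480 + 0.0219) ≈ 106.300 × 0.1699 ≈ 18.060 mg/L.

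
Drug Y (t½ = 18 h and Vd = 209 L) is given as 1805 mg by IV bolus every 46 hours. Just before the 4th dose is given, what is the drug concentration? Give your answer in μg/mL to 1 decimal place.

1.8 μg/mL

f = (1/2)^(τ/t½) = (1/2)^(46/18) ≈ 0.1701.
C₀ = D/Vd = 1805/209 ≈ 8.636 μg/mL.
Before the 4th dose, 3 doses have been given. Superposition: Cmin = C₀·(f + f² + … + f^3).
≈ 8.636 × (0.1701 + 0.0289 + 0.0049) ≈ 8.636 × 0.2039 ≈ 1.761 μg/mL.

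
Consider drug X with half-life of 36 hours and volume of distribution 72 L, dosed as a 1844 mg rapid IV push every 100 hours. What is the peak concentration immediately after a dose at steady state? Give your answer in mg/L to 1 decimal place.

Over one 100-h interval, 100/36 ≈ 2.7778 half-lives elapse, leaving f ≈ 0.1458 of each dose.
At steady state, accumulation factor R = 1/(1 − e^(−kτ)) ≈ 1.1707.
Single-dose peak C₀ = D/Vd = 1844/72 ≈ 25.611 mg/L.
Cmax,ss = C₀/(1 − f) ≈ 25.611/0.8542 ≈ 29.982 mg/L.

30.0 mg/L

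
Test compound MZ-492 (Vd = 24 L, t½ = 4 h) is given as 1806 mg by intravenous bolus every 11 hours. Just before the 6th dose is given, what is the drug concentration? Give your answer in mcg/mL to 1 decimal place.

13.1 mcg/mL

f = (1/2)^(τ/t½) = (1/2)^(11/4) ≈ 0.1487.
C₀ = D/Vd = 1806/24 ≈ 75.250 mcg/mL.
Before the 6th dose, 5 doses have been given. Superposition: Cmin = C₀·(f + f² + … + f^5).
≈ 75.250 × (0.1487 + 0.0221 + 0.0033 + 0.0005 + 0.0001) ≈ 75.250 × 0.1747 ≈ 13.146 mcg/mL.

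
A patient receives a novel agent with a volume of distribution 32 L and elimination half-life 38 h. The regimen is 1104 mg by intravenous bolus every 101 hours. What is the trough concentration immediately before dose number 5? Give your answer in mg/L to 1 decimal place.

6.5 mg/L

f = (1/2)^(τ/t½) = (1/2)^(101/38) ≈ 0.1585.
C₀ = D/Vd = 1104/32 ≈ 34.500 mg/L.
Before the 5th dose, 4 doses have been given. Superposition: Cmin = C₀·(f + f² + … + f^4).
≈ 34.500 × (0.1585 + 0.0251 + 0.0040 + 0.0006) ≈ 34.500 × 0.1882 ≈ 6.493 mg/L.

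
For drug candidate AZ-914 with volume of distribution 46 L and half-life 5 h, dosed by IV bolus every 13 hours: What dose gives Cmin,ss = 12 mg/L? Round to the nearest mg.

τ/t½ = 13/5 ≈ 2.6, so f = (1/2)^(13/5) ≈ 0.164938.
Cmin,ss = (D/Vd)·f/(1−f), so D = Cmin,ss·Vd·(1−f)/f.
D = 12 × 46 × (1−f)/f ≈ 12 × 46 × 5.06288 ≈ 2794.71 mg.

2795 mg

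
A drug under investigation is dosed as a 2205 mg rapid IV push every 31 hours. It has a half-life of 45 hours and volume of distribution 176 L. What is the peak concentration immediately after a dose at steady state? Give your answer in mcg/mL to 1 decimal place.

Over one 31-h interval, 31/45 ≈ 0.68889 half-lives elapse, leaving f ≈ 0.6203 of each dose.
Accumulation ratio R = 1/(1 − f) ≈ 1/0.3797 ≈ 2.6337.
Each bolus raises the concentration by D/Vd = 2205/176 ≈ 12.528 mcg/mL.
Steady-state peak Cmax,ss = C₀·R ≈ 12.528 × 2.6337 ≈ 32.995 mcg/mL.

33.0 mcg/mL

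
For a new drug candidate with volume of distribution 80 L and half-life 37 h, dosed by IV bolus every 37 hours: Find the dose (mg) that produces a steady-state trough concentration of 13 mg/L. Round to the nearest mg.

1040 mg

τ/t½ = 37/37 ≈ 1, so f = (1/2)^(37/37) ≈ 0.500000.
Cmin,ss = (D/Vd)·f/(1−f), so D = Cmin,ss·Vd·(1−f)/f.
D = 13 × 80 × (1−f)/f ≈ 13 × 80 × 1.00000 ≈ 1040.00 mg.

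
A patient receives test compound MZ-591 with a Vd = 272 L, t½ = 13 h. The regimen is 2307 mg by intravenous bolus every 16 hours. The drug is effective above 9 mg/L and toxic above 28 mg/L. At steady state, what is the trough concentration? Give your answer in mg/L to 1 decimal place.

k = ln2/t½ = ln2/13 ≈ 0.053319 h⁻¹; fraction remaining f = e^(−kτ) = e^(−0.053319×16) ≈ 0.4261.
Accumulation ratio R = 1/(1 − f) ≈ 1/0.5739 ≈ 1.7425.
Each bolus raises the concentration by D/Vd = 2307/272 ≈ 8.482 mg/L.
Steady-state peak Cmax,ss = C₀·R ≈ 8.482 × 1.7425 ≈ 14.780 mg/L.
Steady-state trough Cmin,ss = Cmax,ss·f ≈ 14.780 × 0.4261 ≈ 6.298 mg/L.
Trough 6.3 mg/L vs MEC 9 mg/L: subtherapeutic.

6.3 mg/L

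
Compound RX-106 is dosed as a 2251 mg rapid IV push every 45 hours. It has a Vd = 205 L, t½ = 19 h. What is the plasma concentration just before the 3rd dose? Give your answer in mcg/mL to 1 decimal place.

2.5 mcg/mL

f = (1/2)^(τ/t½) = (1/2)^(45/19) ≈ 0.1937.
C₀ = D/Vd = 2251/205 ≈ 10.980 mcg/mL.
Before the 3rd dose, 2 doses have been given. Superposition: Cmin = C₀·(f + f²).
≈ 10.980 × (0.1937 + 0.0375) ≈ 10.980 × 0.2312 ≈ 2.539 mcg/mL.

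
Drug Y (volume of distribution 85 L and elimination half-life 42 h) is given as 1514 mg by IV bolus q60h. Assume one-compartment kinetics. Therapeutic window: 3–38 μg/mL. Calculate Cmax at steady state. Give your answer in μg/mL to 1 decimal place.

28.3 μg/mL

k = ln2/t½ = ln2/42 ≈ 0.016504 h⁻¹; fraction remaining f = e^(−kτ) = e^(−0.016504×60) ≈ 0.3715.
At steady state, accumulation factor R = 1/(1 − e^(−kτ)) ≈ 1.5911.
Each bolus raises the concentration by D/Vd = 1514/85 ≈ 17.812 μg/mL.
Steady-state peak Cmax,ss = C₀·R ≈ 17.812 × 1.5911 ≈ 28.341 μg/mL.
Peak 28.3 μg/mL vs MTC 38 μg/mL: below toxic threshold.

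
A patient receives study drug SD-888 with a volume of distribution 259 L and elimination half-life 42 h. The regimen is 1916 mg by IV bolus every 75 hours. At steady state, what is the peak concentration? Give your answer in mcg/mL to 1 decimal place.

10.4 mcg/mL

τ/t½ = 75/42 ≈ 1.7857, so fraction remaining f = (1/2)^(75/42) ≈ 0.2900.
At steady state, accumulation factor R = 1/(1 − e^(−kτ)) ≈ 1.4085.
Single-dose peak C₀ = D/Vd = 1916/259 ≈ 7.398 mcg/mL.
Steady-state peak Cmax,ss = C₀·R ≈ 7.398 × 1.4085 ≈ 10.420 mcg/mL.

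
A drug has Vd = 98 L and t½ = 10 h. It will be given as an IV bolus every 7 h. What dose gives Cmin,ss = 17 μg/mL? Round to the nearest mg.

1040 mg

τ/t½ = 7/10 ≈ 0.7, so f = (1/2)^(7/10) ≈ 0.615572.
Cmin,ss = (D/Vd)·f/(1−f), so D = Cmin,ss·Vd·(1−f)/f.
D = 17 × 98 × (1−f)/f ≈ 17 × 98 × 0.62451 ≈ 1040.43 mg.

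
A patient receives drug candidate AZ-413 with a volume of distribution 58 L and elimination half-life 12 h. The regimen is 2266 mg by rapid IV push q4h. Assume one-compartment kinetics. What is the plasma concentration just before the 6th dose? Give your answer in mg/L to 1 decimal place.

103.0 mg/L

f = (1/2)^(τ/t½) = (1/2)^(4/12) ≈ 0.7937.
C₀ = D/Vd = 2266/58 ≈ 39.069 mg/L.
Before the 6th dose, 5 doses have been given. Superposition: Cmin = C₀·(f + f² + … + f^5).
≈ 39.069 × (0.7937 + 0.6300 + 0.5000 + 0.3968 + 0.3150) ≈ 39.069 × 2.6355 ≈ 102.966 mg/L.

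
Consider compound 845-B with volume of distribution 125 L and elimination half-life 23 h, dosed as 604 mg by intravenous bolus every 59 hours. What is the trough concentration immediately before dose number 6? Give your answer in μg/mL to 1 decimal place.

f = (1/2)^(τ/t½) = (1/2)^(59/23) ≈ 0.1690.
C₀ = D/Vd = 604/125 ≈ 4.832 μg/mL.
Before the 6th dose, 5 doses have been given. Superposition: Cmin = C₀·(f + f² + … + f^5).
≈ 4.832 × (0.1690 + 0.0286 + 0.0048 + 0.0008 + 0.0001) ≈ 4.832 × 0.2033 ≈ 0.982 μg/mL.

1.0 μg/mL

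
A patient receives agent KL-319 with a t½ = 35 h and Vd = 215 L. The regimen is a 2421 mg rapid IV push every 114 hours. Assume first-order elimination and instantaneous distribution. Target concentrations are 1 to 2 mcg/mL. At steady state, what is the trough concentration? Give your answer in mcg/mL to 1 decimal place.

1.3 mcg/mL

Over one 114-h interval, 114/35 ≈ 3.2571 half-lives elapse, leaving f ≈ 0.1046 of each dose.
Each bolus raises the concentration by D/Vd = 2421/215 ≈ 11.260 mcg/mL.
Steady-state trough Cmin,ss = C₀·f/(1−f) ≈ 11.260 × 0.1046/0.8954 ≈ 1.315 mcg/mL.
Trough 1.3 mcg/mL vs MEC 1 mcg/mL: adequate.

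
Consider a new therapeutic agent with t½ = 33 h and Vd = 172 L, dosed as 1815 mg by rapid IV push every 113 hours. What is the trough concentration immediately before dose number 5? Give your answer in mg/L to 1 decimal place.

1.1 mg/L

f = (1/2)^(τ/t½) = (1/2)^(113/33) ≈ 0.0932.
C₀ = D/Vd = 1815/172 ≈ 10.552 mg/L.
Before the 5th dose, 4 doses have been given. Superposition: Cmin = C₀·(f + f² + … + f^4).
≈ 10.552 × (0.0932 + 0.0087 + 0.0008 + 0.0001) ≈ 10.552 × 0.1028 ≈ 1.085 mg/L.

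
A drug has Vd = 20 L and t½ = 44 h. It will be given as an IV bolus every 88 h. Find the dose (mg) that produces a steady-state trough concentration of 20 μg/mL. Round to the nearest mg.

1200 mg

τ/t½ = 88/44 ≈ 2, so f = (1/2)^(88/44) ≈ 0.250000.
Cmin,ss = (D/Vd)·f/(1−f), so D = Cmin,ss·Vd·(1−f)/f.
D = 20 × 20 × (1−f)/f ≈ 20 × 20 × 3.00000 ≈ 1200.00 mg.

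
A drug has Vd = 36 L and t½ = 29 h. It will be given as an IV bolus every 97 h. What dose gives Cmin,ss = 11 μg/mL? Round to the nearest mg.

3627 mg

τ/t½ = 97/29 ≈ 3.3448, so f = (1/2)^(97/29) ≈ 0.098425.
Cmin,ss = (D/Vd)·f/(1−f), so D = Cmin,ss·Vd·(1−f)/f.
D = 11 × 36 × (1−f)/f ≈ 11 × 36 × 9.16002 ≈ 3627.37 mg.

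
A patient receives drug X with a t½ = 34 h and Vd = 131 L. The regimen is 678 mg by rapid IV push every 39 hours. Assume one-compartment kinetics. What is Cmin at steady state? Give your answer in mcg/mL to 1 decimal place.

4.3 mcg/mL

τ/t½ = 39/34 ≈ 1.1471, so fraction remaining f = (1/2)^(39/34) ≈ 0.4515.
At steady state, accumulation factor R = 1/(1 − e^(−kτ)) ≈ 1.8232.
Each bolus raises the concentration by D/Vd = 678/131 ≈ 5.176 mcg/mL.
Cmax,ss = C₀/(1 − f) ≈ 5.176/0.5485 ≈ 9.437 mcg/mL.
Steady-state trough Cmin,ss = Cmax,ss·f ≈ 9.437 × 0.4515 ≈ 4.261 mcg/mL.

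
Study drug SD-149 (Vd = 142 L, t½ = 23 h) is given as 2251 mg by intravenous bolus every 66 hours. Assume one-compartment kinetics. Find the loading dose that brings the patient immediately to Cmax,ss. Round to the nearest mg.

f = (1/2)^(66/23) ≈ 0.136828; accumulation ratio R = 1/(1−f) ≈ 1.15852.
Loading dose to hit Cmax,ss on first dose: D_load = D_maint·R ≈ 2251 × 1.15852 ≈ 2607.83 mg.

2608 mg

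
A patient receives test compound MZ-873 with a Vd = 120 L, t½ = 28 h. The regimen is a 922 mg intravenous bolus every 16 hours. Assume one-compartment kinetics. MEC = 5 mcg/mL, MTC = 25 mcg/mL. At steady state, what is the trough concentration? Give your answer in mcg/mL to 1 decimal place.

k = ln2/t½ = ln2/28 ≈ 0.024755 h⁻¹; fraction remaining f = e^(−kτ) = e^(−0.024755×16) ≈ 0.6730.
Each bolus raises the concentration by D/Vd = 922/120 ≈ 7.683 mcg/mL.
Steady-state trough Cmin,ss = C₀·f/(1−f) ≈ 7.683 × 0.6730/0.3270 ≈ 15.812 mcg/mL.
Trough 15.8 mcg/mL vs MEC 5 mcg/mL: adequate.

15.8 mcg/mL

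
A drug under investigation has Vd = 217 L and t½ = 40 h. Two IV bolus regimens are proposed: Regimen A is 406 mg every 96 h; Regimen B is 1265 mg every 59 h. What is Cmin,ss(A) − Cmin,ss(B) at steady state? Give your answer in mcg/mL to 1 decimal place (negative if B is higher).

Regimen A: f = (1/2)^(96/40) ≈ 0.1895; Cmin,ss = (406/217)·f/(1−f) ≈ 0.437 mcg/mL.
Regimen B: f = (1/2)^(59/40) ≈ 0.3597; Cmin,ss = (1265/217)·f/(1−f) ≈ 3.275 mcg/mL.
Difference ≈ 0.437 − 3.275 ≈ -2.838 mcg/mL.

-2.8 mcg/mL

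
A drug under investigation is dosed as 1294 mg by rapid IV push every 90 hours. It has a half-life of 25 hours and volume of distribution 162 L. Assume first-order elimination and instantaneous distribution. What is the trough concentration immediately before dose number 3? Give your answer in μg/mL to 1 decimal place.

0.7 μg/mL

f = (1/2)^(τ/t½) = (1/2)^(90/25) ≈ 0.0825.
C₀ = D/Vd = 1294/162 ≈ 7.988 μg/mL.
Before the 3rd dose, 2 doses have been given. Superposition: Cmin = C₀·(f + f²).
≈ 7.988 × (0.0825 + 0.0068) ≈ 7.988 × 0.0893 ≈ 0.713 μg/mL.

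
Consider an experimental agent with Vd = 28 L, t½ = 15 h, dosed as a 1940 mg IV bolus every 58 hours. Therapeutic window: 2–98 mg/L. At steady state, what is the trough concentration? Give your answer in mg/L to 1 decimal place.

Over one 58-h interval, 58/15 ≈ 3.8667 half-lives elapse, leaving f ≈ 0.0686 of each dose.
Accumulation ratio R = 1/(1 − f) ≈ 1/0.9314 ≈ 1.0737.
Each bolus raises the concentration by D/Vd = 1940/28 ≈ 69.286 mg/L.
Cmax,ss = C₀/(1 − f) ≈ 69.286/0.9314 ≈ 74.389 mg/L.
One interval later, Cmin,ss = Cmax,ss·e^(−kτ) ≈ 74.389 × 0.0686 ≈ 5.103 mg/L.
Trough 5.1 mg/L vs MEC 2 mg/L: adequate.

5.1 mg/L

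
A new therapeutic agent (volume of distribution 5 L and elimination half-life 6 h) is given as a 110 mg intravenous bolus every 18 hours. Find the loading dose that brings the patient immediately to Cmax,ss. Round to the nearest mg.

f = (1/2)^(18/6) ≈ 0.125000; accumulation ratio R = 1/(1−f) ≈ 1.14286.
Loading dose to hit Cmax,ss on first dose: D_load = D_maint·R ≈ 110 × 1.14286 ≈ 125.71 mg.

126 mg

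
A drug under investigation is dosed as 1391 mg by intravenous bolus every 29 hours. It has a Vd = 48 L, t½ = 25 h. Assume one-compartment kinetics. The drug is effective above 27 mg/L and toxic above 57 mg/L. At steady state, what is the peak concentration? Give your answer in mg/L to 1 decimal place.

52.5 mg/L

Over one 29-h interval, 29/25 ≈ 1.16 half-lives elapse, leaving f ≈ 0.4475 of each dose.
At steady state, accumulation factor R = 1/(1 − e^(−kτ)) ≈ 1.8100.
Each bolus raises the concentration by D/Vd = 1391/48 ≈ 28.979 mg/L.
Steady-state peak Cmax,ss = C₀·R ≈ 28.979 × 1.8100 ≈ 52.452 mg/L.
Peak 52.5 mg/L vs MTC 57 mg/L: below toxic threshold.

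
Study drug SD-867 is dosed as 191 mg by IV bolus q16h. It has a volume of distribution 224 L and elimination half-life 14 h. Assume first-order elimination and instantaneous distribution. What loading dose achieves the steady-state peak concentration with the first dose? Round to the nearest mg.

349 mg

f = (1/2)^(16/14) ≈ 0.452862; accumulation ratio R = 1/(1−f) ≈ 1.82769.
Loading dose to hit Cmax,ss on first dose: D_load = D_maint·R ≈ 191 × 1.82769 ≈ 349.09 mg.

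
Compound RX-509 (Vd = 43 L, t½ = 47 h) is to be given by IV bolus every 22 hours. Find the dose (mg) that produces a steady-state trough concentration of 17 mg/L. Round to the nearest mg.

280 mg

τ/t½ = 22/47 ≈ 0.46809, so f = (1/2)^(22/47) ≈ 0.722923.
Cmin,ss = (D/Vd)·f/(1−f), so D = Cmin,ss·Vd·(1−f)/f.
D = 17 × 43 × (1−f)/f ≈ 17 × 43 × 0.38327 ≈ 280.17 mg.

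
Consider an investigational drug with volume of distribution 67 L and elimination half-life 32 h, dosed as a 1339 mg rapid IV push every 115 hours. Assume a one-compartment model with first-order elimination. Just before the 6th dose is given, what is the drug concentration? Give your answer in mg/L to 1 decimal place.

1.8 mg/L

f = (1/2)^(τ/t½) = (1/2)^(115/32) ≈ 0.0828.
C₀ = D/Vd = 1339/67 ≈ 19.985 mg/L.
Before the 6th dose, 5 doses have been given. Superposition: Cmin = C₀·(f + f² + … + f^5).
≈ 19.985 × (0.0828 + 0.0069 + 0.0006 + 0.0000 + 0.0000) ≈ 19.985 × 0.0903 ≈ 1.805 mg/L.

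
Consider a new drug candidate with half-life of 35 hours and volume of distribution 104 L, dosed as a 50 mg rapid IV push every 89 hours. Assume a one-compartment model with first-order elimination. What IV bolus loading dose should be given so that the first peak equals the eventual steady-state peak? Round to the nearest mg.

f = (1/2)^(89/35) ≈ 0.171603; accumulation ratio R = 1/(1−f) ≈ 1.20715.
Loading dose to hit Cmax,ss on first dose: D_load = D_maint·R ≈ 50 × 1.20715 ≈ 60.36 mg.

60 mg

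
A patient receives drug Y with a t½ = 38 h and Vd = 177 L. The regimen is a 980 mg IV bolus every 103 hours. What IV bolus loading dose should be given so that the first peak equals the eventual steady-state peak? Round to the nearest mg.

1157 mg

f = (1/2)^(103/38) ≈ 0.152774; accumulation ratio R = 1/(1−f) ≈ 1.18032.
Loading dose to hit Cmax,ss on first dose: D_load = D_maint·R ≈ 980 × 1.18032 ≈ 1156.71 mg.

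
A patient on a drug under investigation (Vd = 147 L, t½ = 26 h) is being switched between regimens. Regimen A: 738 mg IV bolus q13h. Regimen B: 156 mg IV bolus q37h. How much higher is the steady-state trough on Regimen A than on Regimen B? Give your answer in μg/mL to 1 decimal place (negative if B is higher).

Regimen A: f = (1/2)^(13/26) ≈ 0.7071; Cmin,ss = (738/147)·f/(1−f) ≈ 12.120 μg/mL.
Regimen B: f = (1/2)^(37/26) ≈ 0.3729; Cmin,ss = (156/147)·f/(1−f) ≈ 0.631 μg/mL.
Difference ≈ 12.120 − 0.631 ≈ 11.489 μg/mL.

11.5 μg/mL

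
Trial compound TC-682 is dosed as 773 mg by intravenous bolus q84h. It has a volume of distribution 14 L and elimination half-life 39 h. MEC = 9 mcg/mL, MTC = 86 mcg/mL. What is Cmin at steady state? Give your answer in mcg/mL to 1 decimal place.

16.0 mcg/mL

Over one 84-h interval, 84/39 ≈ 2.1538 half-lives elapse, leaving f ≈ 0.2247 of each dose.
Each bolus raises the concentration by D/Vd = 773/14 ≈ 55.214 mcg/mL.
Steady-state trough Cmin,ss = C₀·f/(1−f) ≈ 55.214 × 0.2247/0.7753 ≈ 16.002 mcg/mL.
Trough 16.0 mcg/mL vs MEC 9 mcg/mL: adequate.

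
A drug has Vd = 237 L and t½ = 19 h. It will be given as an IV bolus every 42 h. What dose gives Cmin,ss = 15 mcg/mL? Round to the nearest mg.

τ/t½ = 42/19 ≈ 2.2105, so f = (1/2)^(42/19) ≈ 0.216055.
Cmin,ss = (D/Vd)·f/(1−f), so D = Cmin,ss·Vd·(1−f)/f.
D = 15 × 237 × (1−f)/f ≈ 15 × 237 × 3.62845 ≈ 12899.14 mg.

12899 mg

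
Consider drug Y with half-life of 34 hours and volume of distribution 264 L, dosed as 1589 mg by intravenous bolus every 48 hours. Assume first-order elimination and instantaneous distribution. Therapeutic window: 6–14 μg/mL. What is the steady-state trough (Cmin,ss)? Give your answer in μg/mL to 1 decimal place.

Over one 48-h interval, 48/34 ≈ 1.4118 half-lives elapse, leaving f ≈ 0.3759 of each dose.
At steady state, accumulation factor R = 1/(1 − e^(−kτ)) ≈ 1.6023.
Each bolus raises the concentration by D/Vd = 1589/264 ≈ 6.019 μg/mL.
Cmax,ss = C₀/(1 − f) ≈ 6.019/0.6241 ≈ 9.644 μg/mL.
Steady-state trough Cmin,ss = Cmax,ss·f ≈ 9.644 × 0.3759 ≈ 3.625 μg/mL.
Trough 3.6 μg/mL vs MEC 6 μg/mL: subtherapeutic.

3.6 μg/mL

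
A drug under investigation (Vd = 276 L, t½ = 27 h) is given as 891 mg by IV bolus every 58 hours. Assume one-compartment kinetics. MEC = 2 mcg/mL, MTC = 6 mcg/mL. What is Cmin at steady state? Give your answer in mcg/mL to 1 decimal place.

0.9 mcg/mL

τ/t½ = 58/27 ≈ 2.1481, so fraction remaining f = (1/2)^(58/27) ≈ 0.2256.
Single-dose peak C₀ = D/Vd = 891/276 ≈ 3.228 mcg/mL.
Steady-state trough Cmin,ss = C₀·f/(1−f) ≈ 3.228 × 0.2256/0.7744 ≈ 0.940 mcg/mL.
Trough 0.9 mcg/mL vs MEC 2 mcg/mL: subtherapeutic.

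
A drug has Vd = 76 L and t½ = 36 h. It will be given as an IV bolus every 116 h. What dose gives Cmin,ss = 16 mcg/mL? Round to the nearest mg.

10132 mg

τ/t½ = 116/36 ≈ 3.2222, so f = (1/2)^(116/36) ≈ 0.107155.
Cmin,ss = (D/Vd)·f/(1−f), so D = Cmin,ss·Vd·(1−f)/f.
D = 16 × 76 × (1−f)/f ≈ 16 × 76 × 8.33228 ≈ 10132.05 mg.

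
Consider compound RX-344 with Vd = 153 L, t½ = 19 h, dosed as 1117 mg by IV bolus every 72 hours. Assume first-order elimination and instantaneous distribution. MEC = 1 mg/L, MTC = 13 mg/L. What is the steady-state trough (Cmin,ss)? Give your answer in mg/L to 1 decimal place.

τ/t½ = 72/19 ≈ 3.7895, so fraction remaining f = (1/2)^(72/19) ≈ 0.0723.
Single-dose peak C₀ = D/Vd = 1117/153 ≈ 7.301 mg/L.
Steady-state trough Cmin,ss = C₀·f/(1−f) ≈ 7.301 × 0.0723/0.9277 ≈ 0.569 mg/L.
Trough 0.6 mg/L vs MEC 1 mg/L: subtherapeutic.

0.6 mg/L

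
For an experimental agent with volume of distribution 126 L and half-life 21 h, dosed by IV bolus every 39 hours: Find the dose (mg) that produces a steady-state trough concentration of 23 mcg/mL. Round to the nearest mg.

τ/t½ = 39/21 ≈ 1.8571, so f = (1/2)^(39/21) ≈ 0.276022.
Cmin,ss = (D/Vd)·f/(1−f), so D = Cmin,ss·Vd·(1−f)/f.
D = 23 × 126 × (1−f)/f ≈ 23 × 126 × 2.62290 ≈ 7601.16 mg.

7601 mg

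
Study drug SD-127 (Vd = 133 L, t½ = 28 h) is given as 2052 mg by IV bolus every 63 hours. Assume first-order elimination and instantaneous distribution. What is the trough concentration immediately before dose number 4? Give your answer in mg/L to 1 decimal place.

4.1 mg/L

f = (1/2)^(τ/t½) = (1/2)^(63/28) ≈ 0.2102.
C₀ = D/Vd = 2052/133 ≈ 15.429 mg/L.
Before the 4th dose, 3 doses have been given. Superposition: Cmin = C₀·(f + f² + … + f^3).
≈ 15.429 × (0.2102 + 0.0442 + 0.0093) ≈ 15.429 × 0.2637 ≈ 4.069 mg/L.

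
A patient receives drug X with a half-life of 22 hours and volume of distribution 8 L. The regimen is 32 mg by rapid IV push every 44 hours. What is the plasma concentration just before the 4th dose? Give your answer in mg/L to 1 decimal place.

f = (1/2)^(τ/t½) = (1/2)^(44/22) ≈ 0.2500.
C₀ = D/Vd = 32/8 ≈ 4.000 mg/L.
Before the 4th dose, 3 doses have been given. Superposition: Cmin = C₀·(f + f² + … + f^3).
≈ 4.000 × (0.2500 + 0.0625 + 0.0156) ≈ 4.000 × 0.3281 ≈ 1.312 mg/L.

1.3 mg/L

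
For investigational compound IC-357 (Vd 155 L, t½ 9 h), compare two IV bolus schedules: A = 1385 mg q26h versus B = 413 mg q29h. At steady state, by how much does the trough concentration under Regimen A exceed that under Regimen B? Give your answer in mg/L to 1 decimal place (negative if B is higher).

1.1 mg/L

Regimen A: f = (1/2)^(26/9) ≈ 0.1350; Cmin,ss = (1385/155)·f/(1−f) ≈ 1.395 mg/L.
Regimen B: f = (1/2)^(29/9) ≈ 0.1072; Cmin,ss = (413/155)·f/(1−f) ≈ 0.320 mg/L.
Difference ≈ 1.395 − 0.320 ≈ 1.075 mg/L.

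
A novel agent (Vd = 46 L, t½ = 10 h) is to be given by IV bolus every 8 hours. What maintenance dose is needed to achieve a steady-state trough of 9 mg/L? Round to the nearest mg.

307 mg

τ/t½ = 8/10 ≈ 0.8, so f = (1/2)^(8/10) ≈ 0.574349.
Cmin,ss = (D/Vd)·f/(1−f), so D = Cmin,ss·Vd·(1−f)/f.
D = 9 × 46 × (1−f)/f ≈ 9 × 46 × 0.74110 ≈ 306.82 mg.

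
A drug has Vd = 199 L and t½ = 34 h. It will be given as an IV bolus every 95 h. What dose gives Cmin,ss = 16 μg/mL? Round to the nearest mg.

τ/t½ = 95/34 ≈ 2.7941, so f = (1/2)^(95/34) ≈ 0.144174.
Cmin,ss = (D/Vd)·f/(1−f), so D = Cmin,ss·Vd·(1−f)/f.
D = 16 × 199 × (1−f)/f ≈ 16 × 199 × 5.93606 ≈ 18900.42 mg.

18900 mg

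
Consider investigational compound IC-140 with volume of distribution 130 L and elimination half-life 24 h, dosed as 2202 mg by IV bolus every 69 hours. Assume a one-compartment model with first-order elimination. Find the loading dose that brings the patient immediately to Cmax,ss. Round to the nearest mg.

2550 mg

f = (1/2)^(69/24) ≈ 0.136313; accumulation ratio R = 1/(1−f) ≈ 1.15783.
Loading dose to hit Cmax,ss on first dose: D_load = D_maint·R ≈ 2202 × 1.15783 ≈ 2549.54 mg.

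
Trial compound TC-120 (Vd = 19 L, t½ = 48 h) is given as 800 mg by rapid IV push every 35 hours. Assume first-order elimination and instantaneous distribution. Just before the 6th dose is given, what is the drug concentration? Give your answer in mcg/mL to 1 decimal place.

f = (1/2)^(τ/t½) = (1/2)^(35/48) ≈ 0.6033.
C₀ = D/Vd = 800/19 ≈ 42.105 mcg/mL.
Before the 6th dose, 5 doses have been given. Superposition: Cmin = C₀·(f + f² + … + f^5).
≈ 42.105 × (0.6033 + 0.3640 + 0.2196 + 0.1325 + 0.0799) ≈ 42.105 × 1.3993 ≈ 58.918 mcg/mL.

58.9 mcg/mL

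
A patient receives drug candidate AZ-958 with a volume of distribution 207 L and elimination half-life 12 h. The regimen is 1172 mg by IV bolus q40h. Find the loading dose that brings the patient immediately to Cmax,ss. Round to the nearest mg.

f = (1/2)^(40/12) ≈ 0.099213; accumulation ratio R = 1/(1−f) ≈ 1.11014.
Loading dose to hit Cmax,ss on first dose: D_load = D_maint·R ≈ 1172 × 1.11014 ≈ 1301.08 mg.

1301 mg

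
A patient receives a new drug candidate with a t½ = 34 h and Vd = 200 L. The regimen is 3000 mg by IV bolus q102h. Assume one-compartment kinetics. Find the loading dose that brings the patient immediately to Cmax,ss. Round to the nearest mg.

f = (1/2)^(102/34) ≈ 0.125000; accumulation ratio R = 1/(1−f) ≈ 1.14286.
Loading dose to hit Cmax,ss on first dose: D_load = D_maint·R ≈ 3000 × 1.14286 ≈ 3428.58 mg.

3429 mg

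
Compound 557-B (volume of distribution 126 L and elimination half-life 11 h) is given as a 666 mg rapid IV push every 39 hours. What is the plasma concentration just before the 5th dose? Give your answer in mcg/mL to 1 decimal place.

0.5 mcg/mL

f = (1/2)^(τ/t½) = (1/2)^(39/11) ≈ 0.0856.
C₀ = D/Vd = 666/126 ≈ 5.286 mcg/mL.
Before the 5th dose, 4 doses have been given. Superposition: Cmin = C₀·(f + f² + … + f^4).
≈ 5.286 × (0.0856 + 0.0073 + 0.0006 + 0.0001) ≈ 5.286 × 0.0936 ≈ 0.495 mcg/mL.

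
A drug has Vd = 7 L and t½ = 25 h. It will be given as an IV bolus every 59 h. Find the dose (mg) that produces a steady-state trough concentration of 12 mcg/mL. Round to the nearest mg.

τ/t½ = 59/25 ≈ 2.36, so f = (1/2)^(59/25) ≈ 0.194791.
Cmin,ss = (D/Vd)·f/(1−f), so D = Cmin,ss·Vd·(1−f)/f.
D = 12 × 7 × (1−f)/f ≈ 12 × 7 × 4.13371 ≈ 347.23 mg.

347 mg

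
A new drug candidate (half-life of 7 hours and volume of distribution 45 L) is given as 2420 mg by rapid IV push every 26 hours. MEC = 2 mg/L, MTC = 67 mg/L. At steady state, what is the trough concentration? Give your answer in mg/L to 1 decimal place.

Over one 26-h interval, 26/7 ≈ 3.7143 half-lives elapse, leaving f ≈ 0.0762 of each dose.
At steady state, accumulation factor R = 1/(1 − e^(−kτ)) ≈ 1.0825.
Each bolus raises the concentration by D/Vd = 2420/45 ≈ 53.778 mg/L.
Cmax,ss = C₀/(1 − f) ≈ 53.778/0.9238 ≈ 58.214 mg/L.
Steady-state trough Cmin,ss = Cmax,ss·f ≈ 58.214 × 0.0762 ≈ 4.436 mg/L.
Trough 4.4 mg/L vs MEC 2 mg/L: adequate.

4.4 mg/L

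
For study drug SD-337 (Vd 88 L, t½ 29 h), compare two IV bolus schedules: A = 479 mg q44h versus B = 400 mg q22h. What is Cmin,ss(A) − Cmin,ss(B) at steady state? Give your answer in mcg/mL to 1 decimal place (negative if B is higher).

-3.6 mcg/mL

Regimen A: f = (1/2)^(44/29) ≈ 0.3494; Cmin,ss = (479/88)·f/(1−f) ≈ 2.923 mcg/mL.
Regimen B: f = (1/2)^(22/29) ≈ 0.5911; Cmin,ss = (400/88)·f/(1−f) ≈ 6.571 mcg/mL.
Difference ≈ 2.923 − 6.571 ≈ -3.648 mcg/mL.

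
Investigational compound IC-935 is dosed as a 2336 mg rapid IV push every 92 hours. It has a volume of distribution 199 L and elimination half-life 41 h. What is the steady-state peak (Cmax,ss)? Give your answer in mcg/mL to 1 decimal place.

14.9 mcg/mL

τ/t½ = 92/41 ≈ 2.2439, so fraction remaining f = (1/2)^(92/41) ≈ 0.2111.
Accumulation ratio R = 1/(1 − f) ≈ 1/0.7889 ≈ 1.2676.
Single-dose peak C₀ = D/Vd = 2336/199 ≈ 11.739 mcg/mL.
Steady-state peak Cmax,ss = C₀·R ≈ 11.739 × 1.2676 ≈ 14.880 mcg/mL.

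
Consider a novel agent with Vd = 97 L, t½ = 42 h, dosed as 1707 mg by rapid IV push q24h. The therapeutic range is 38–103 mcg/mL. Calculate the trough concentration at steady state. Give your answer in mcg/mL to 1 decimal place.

36.2 mcg/mL

τ/t½ = 24/42 ≈ 0.57143, so fraction remaining f = (1/2)^(24/42) ≈ 0.6730.
Single-dose peak C₀ = D/Vd = 1707/97 ≈ 17.598 mcg/mL.
Steady-state trough Cmin,ss = C₀·f/(1−f) ≈ 17.598 × 0.6730/0.3270 ≈ 36.219 mcg/mL.
Trough 36.2 mcg/mL vs MEC 38 mcg/mL: subtherapeutic.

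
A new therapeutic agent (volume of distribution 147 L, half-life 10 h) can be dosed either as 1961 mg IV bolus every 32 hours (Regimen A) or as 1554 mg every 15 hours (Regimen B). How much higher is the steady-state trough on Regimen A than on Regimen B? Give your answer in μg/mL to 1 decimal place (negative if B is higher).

-4.2 μg/mL

Regimen A: f = (1/2)^(32/10) ≈ 0.1088; Cmin,ss = (1961/147)·f/(1−f) ≈ 1.629 μg/mL.
Regimen B: f = (1/2)^(15/10) ≈ 0.3536; Cmin,ss = (1554/147)·f/(1−f) ≈ 5.783 μg/mL.
Difference ≈ 1.629 − 5.783 ≈ -4.154 μg/mL.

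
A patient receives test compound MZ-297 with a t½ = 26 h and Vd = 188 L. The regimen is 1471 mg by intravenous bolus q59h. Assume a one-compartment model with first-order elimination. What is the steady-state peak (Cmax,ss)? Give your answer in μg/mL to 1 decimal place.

9.9 μg/mL

Over one 59-h interval, 59/26 ≈ 2.2692 half-lives elapse, leaving f ≈ 0.2074 of each dose.
At steady state, accumulation factor R = 1/(1 − e^(−kτ)) ≈ 1.2617.
Each bolus raises the concentration by D/Vd = 1471/188 ≈ 7.824 μg/mL.
Steady-state peak Cmax,ss = C₀·R ≈ 7.824 × 1.2617 ≈ 9.872 μg/mL.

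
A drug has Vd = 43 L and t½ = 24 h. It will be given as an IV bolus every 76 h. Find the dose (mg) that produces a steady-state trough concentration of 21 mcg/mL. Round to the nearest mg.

τ/t½ = 76/24 ≈ 3.1667, so f = (1/2)^(76/24) ≈ 0.111362.
Cmin,ss = (D/Vd)·f/(1−f), so D = Cmin,ss·Vd·(1−f)/f.
D = 21 × 43 × (1−f)/f ≈ 21 × 43 × 7.97972 ≈ 7205.69 mg.

7206 mg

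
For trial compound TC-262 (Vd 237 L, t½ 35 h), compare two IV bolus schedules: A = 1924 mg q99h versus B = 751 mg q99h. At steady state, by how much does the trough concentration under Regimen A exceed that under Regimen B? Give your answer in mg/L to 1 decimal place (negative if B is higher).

0.8 mg/L

Regimen A: f = (1/2)^(99/35) ≈ 0.1408; Cmin,ss = (1924/237)·f/(1−f) ≈ 1.330 mg/L.
Regimen B: f = (1/2)^(99/35) ≈ 0.1408; Cmin,ss = (751/237)·f/(1−f) ≈ 0.519 mg/L.
Difference ≈ 1.330 − 0.519 ≈ 0.811 mg/L.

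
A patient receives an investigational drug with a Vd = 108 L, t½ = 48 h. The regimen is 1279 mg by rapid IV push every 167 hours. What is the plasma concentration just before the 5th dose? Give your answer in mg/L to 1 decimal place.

f = (1/2)^(τ/t½) = (1/2)^(167/48) ≈ 0.0897.
C₀ = D/Vd = 1279/108 ≈ 11.843 mg/L.
Before the 5th dose, 4 doses have been given. Superposition: Cmin = C₀·(f + f² + … + f^4).
≈ 11.843 × (0.0897 + 0.0080 + 0.0007 + 0.0001) ≈ 11.843 × 0.0985 ≈ 1.167 mg/L.

1.2 mg/L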